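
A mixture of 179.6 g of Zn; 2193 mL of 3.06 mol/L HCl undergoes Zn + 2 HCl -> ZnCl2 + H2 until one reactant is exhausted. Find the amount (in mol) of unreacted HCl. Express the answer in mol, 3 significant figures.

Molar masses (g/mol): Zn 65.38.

n(Zn) = 179.6 / 65.38 = 2.747 mol
n(HCl) = 3.06 × 2193/1000 = 6.711 mol
n/ν for Zn = 2.747/1 = 2.747
n/ν for HCl = 6.711/2 = 3.356
Smallest n/ν is Zn → limiting reagent.
HCl consumed = (2/1) × 2.747 = 5.494 mol
HCl remaining = 6.711 − 5.494 = 1.217 mol

1.22 mol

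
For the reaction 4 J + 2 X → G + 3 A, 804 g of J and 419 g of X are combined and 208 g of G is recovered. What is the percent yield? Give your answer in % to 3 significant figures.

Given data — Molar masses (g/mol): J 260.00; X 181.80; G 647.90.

41.5 %

n(J) = 804.0 / 260.00 = 3.092 mol
n(X) = 419.0 / 181.80 = 2.305 mol
n/ν for J = 3.092/4 = 0.7730
n/ν for X = 2.305/2 = 1.153
Smallest n/ν is J → limiting reagent.
theoretical n(G) = (1/4) × 3.092 = 0.7730 mol → 500.8 g
% yield = 208 / 500.8 × 100 = 41.53 %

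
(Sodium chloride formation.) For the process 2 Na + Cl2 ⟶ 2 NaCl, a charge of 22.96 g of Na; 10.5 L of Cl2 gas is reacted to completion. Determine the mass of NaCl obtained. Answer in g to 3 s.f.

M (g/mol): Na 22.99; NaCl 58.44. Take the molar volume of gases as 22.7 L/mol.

n(Na) = 22.96 / 22.99 = 0.9987 mol
n(Cl2) = 10.50 / 22.7 = 0.4626 mol
n/ν → Na: 0.4994, Cl2: 0.4626; Cl2 is limiting.
n(NaCl) = (2/1) × 0.4626 = 0.9252 mol
mass = 0.9252 × 58.44 = 54.07 g

54.1 g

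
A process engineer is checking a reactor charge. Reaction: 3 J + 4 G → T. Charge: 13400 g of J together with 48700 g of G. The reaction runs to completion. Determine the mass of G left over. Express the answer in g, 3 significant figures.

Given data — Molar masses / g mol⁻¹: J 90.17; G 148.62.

n(J) = 13400 / 90.17 = 148.6 mol
n(G) = 48700 / 148.62 = 327.7 mol
n/ν → J: 49.53, G: 81.93; J is limiting.
G consumed = (4/3) × 148.6 = 198.1 mol
G remaining = 327.7 − 198.1 = 129.6 mol
mass = 129.6 × 148.62 = 19260 g

19300 g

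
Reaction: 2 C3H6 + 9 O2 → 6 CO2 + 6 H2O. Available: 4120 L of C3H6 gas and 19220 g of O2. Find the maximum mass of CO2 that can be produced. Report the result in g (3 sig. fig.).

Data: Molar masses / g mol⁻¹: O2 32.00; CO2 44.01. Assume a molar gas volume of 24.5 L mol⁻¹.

17600 g

n(C3H6) = 4120 / 24.5 = 168.2 mol
n(O2) = 19220 / 32.00 = 600.6 mol
n/ν → C3H6: 84.10, O2: 66.73; O2 is limiting.
n(CO2) = (6/9) × 600.6 = 400.4 mol
mass = 400.4 × 44.01 = 17620 g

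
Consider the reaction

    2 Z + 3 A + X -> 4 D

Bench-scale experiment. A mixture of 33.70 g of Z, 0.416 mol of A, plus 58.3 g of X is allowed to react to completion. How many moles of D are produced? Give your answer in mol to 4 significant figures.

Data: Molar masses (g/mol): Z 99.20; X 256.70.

0.5547 mol

n(Z) = 33.70 / 99.20 = 0.3397 mol
n(A) = 0.4160 mol
n(X) = 58.30 / 256.70 = 0.2271 mol
n/ν for Z = 0.3397/2 = 0.1699
n/ν for A = 0.4160/3 = 0.1387
n/ν for X = 0.2271/1 = 0.2271
Smallest n/ν is A → limiting reagent.
n(D) = (4/3) × 0.4160 = 0.5547 mol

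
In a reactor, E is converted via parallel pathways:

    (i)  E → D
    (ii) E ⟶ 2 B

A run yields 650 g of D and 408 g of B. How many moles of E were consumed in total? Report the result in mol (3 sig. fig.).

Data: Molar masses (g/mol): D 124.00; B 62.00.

8.53 mol

n(D) = 650 / 124.00 = 5.242 mol
n(B) = 408 / 62.00 = 6.581 mol
n(E) via (i) = (1/1)×5.242 = 5.242 mol
n(E) via (ii) = (1/2)×6.581 = 3.291 mol
total n(E) = 5.242 + 3.291 = 8.533 mol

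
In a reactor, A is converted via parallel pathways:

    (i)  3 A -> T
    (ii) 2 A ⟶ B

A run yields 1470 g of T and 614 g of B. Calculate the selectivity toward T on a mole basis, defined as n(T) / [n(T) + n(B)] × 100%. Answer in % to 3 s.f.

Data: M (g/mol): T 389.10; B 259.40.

61.5 %

n(T) = 1470 / 389.10 = 3.778 mol
n(B) = 614 / 259.40 = 2.367 mol
selectivity = 3.778/(3.778+2.367) × 100 = 61.48 %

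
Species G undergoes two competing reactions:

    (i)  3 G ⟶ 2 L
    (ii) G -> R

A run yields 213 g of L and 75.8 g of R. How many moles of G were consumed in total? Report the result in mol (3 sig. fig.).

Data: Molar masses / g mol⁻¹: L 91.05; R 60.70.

4.76 mol

n(L) = 213 / 91.05 = 2.339 mol
n(R) = 75.8 / 60.70 = 1.249 mol
n(G) via (i) = (3/2)×2.339 = 3.509 mol
n(G) via (ii) = (1/1)×1.249 = 1.249 mol
total n(G) = 3.509 + 1.249 = 4.758 mol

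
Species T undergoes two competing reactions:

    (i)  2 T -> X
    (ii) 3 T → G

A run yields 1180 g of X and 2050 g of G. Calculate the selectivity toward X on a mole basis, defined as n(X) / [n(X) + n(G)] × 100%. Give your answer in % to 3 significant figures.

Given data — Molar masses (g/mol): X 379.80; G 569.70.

46.3 %

n(X) = 1180 / 379.80 = 3.107 mol
n(G) = 2050 / 569.70 = 3.598 mol
selectivity = 3.107/(3.107+3.598) × 100 = 46.34 %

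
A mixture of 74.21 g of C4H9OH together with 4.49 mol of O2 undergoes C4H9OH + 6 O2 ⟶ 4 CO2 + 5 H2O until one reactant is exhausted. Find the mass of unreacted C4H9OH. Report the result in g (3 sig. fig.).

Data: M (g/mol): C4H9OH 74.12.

18.7 g

n(C4H9OH) = 74.21 / 74.12 = 1.001 mol
n(O2) = 4.490 mol
n/ν → C4H9OH: 1.001, O2: 0.7483; O2 is limiting.
C4H9OH consumed = (1/6) × 4.490 = 0.7483 mol
C4H9OH remaining = 1.001 − 0.7483 = 0.2527 mol
mass = 0.2527 × 74.12 = 18.73 g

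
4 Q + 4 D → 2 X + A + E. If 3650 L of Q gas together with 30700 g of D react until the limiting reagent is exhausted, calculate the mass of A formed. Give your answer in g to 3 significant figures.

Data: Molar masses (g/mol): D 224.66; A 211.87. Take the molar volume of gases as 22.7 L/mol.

7240 g

n(Q) = 3650 / 22.7 = 160.8 mol
n(D) = 30700 / 224.66 = 136.7 mol
n/ν for Q = 160.8/4 = 40.20
n/ν for D = 136.7/4 = 34.18
Smallest n/ν is D → limiting reagent.
n(A) = (1/4) × 136.7 = 34.18 mol
mass = 34.18 × 211.87 = 7242 g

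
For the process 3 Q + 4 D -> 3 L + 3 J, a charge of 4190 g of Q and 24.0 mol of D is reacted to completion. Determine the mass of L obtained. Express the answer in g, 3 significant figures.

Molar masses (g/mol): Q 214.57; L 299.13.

n(Q) = 4190 / 214.57 = 19.53 mol
n(D) = 24.00 mol
n/ν for Q = 19.53/3 = 6.510
n/ν for D = 24.00/4 = 6.000
Smallest n/ν is D → limiting reagent.
n(L) = (3/4) × 24.00 = 18.00 mol
mass = 18.00 × 299.13 = 5384 g

5380 g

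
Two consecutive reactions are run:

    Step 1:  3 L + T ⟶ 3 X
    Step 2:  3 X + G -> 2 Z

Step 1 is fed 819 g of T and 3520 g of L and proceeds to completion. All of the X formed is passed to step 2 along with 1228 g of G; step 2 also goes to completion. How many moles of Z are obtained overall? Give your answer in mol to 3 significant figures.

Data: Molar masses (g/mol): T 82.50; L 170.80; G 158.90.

Step 1:
n(T) = 819.0 / 82.50 = 9.927 mol
n(L) = 3520 / 170.80 = 20.61 mol
n/ν → T: 9.927, L: 6.870; L is limiting.
n(X) produced = (3/3) × 20.61 = 20.61 mol
Step 2:
n(X) available = 20.61 mol
n(G) = 1228 / 158.90 = 7.728 mol
n/ν → X: 6.870, G: 7.728; X is limiting.
n(Z) = (2/3) × 20.61 = 13.74 mol

13.7 mol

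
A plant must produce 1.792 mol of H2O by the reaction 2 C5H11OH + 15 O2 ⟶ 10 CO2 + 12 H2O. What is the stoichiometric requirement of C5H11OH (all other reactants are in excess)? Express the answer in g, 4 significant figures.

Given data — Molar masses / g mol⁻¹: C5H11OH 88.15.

26.33 g

n(H2O) = 1.792 mol
n(C5H11OH) = (2/12) × 1.792 = 0.2987 mol
mass = 0.2987 × 88.15 = 26.33 g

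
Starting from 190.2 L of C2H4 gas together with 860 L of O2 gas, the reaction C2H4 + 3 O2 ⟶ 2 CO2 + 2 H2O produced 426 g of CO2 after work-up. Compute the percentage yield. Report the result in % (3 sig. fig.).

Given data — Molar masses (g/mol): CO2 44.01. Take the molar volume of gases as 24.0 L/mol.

n(C2H4) = 190.2 / 24.0 = 7.925 mol
n(O2) = 860.0 / 24.0 = 35.83 mol
n/ν for C2H4 = 7.925/1 = 7.925
n/ν for O2 = 35.83/3 = 11.94
Smallest n/ν is C2H4 → limiting reagent.
theoretical n(CO2) = (2/1) × 7.925 = 15.85 mol → 697.6 g
% yield = 426 / 697.6 × 100 = 61.07 %

61.1 %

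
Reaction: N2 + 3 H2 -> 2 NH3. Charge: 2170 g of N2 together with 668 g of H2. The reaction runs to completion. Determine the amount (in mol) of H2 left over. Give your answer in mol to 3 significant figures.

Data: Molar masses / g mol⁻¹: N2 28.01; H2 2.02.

n(N2) = 2170 / 28.01 = 77.47 mol
n(H2) = 668.0 / 2.02 = 330.7 mol
n/ν → N2: 77.47, H2: 110.2; N2 is limiting.
H2 consumed = (3/1) × 77.47 = 232.4 mol
H2 remaining = 330.7 − 232.4 = 98.30 mol

98.3 mol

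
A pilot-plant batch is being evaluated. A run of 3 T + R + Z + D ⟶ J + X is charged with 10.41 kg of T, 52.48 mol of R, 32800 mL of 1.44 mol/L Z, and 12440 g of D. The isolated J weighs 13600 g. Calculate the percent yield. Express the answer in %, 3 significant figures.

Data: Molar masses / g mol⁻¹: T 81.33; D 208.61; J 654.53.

48.7 %

n(T) = 10.41×1000 / 81.33 = 128.0 mol
n(R) = 52.48 mol
n(Z) = 1.44 × 32800/1000 = 47.23 mol
n(D) = 12440 / 208.61 = 59.63 mol
n/ν for T = 128.0/3 = 42.67
n/ν for R = 52.48/1 = 52.48
n/ν for Z = 47.23/1 = 47.23
n/ν for D = 59.63/1 = 59.63
Smallest n/ν is T → limiting reagent.
theoretical n(J) = (1/3) × 128.0 = 42.67 mol → 27930 g
% yield = 13600 / 27930 × 100 = 48.69 %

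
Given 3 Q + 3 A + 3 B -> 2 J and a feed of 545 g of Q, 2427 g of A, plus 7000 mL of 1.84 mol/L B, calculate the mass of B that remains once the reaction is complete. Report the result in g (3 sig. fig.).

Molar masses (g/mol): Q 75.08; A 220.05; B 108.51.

610 g

n(Q) = 545.0 / 75.08 = 7.259 mol
n(A) = 2427 / 220.05 = 11.03 mol
n(B) = 1.84 × 7000/1000 = 12.88 mol
n/ν → Q: 2.420, A: 3.677, B: 4.293; Q is limiting.
B consumed = (3/3) × 7.259 = 7.259 mol
B remaining = 12.88 − 7.259 = 5.621 mol
mass = 5.621 × 108.51 = 609.9 g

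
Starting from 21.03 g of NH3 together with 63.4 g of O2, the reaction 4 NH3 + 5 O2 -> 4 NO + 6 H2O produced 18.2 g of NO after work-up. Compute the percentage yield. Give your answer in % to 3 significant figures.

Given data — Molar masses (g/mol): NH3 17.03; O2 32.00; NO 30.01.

49.1 %

n(NH3) = 21.03 / 17.03 = 1.235 mol
n(O2) = 63.40 / 32.00 = 1.981 mol
n/ν → NH3: 0.3088, O2: 0.3962; NH3 is limiting.
theoretical n(NO) = (4/4) × 1.235 = 1.235 mol → 37.06 g
% yield = 18.2 / 37.06 × 100 = 49.11 %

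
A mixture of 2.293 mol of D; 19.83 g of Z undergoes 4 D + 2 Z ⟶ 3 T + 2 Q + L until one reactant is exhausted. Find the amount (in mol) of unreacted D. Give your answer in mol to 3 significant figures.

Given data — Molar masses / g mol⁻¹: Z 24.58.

0.679 mol

n(D) = 2.293 mol
n(Z) = 19.83 / 24.58 = 0.8068 mol
n/ν for D = 2.293/4 = 0.5733
n/ν for Z = 0.8068/2 = 0.4034
Smallest n/ν is Z → limiting reagent.
D consumed = (4/2) × 0.8068 = 1.614 mol
D remaining = 2.293 − 1.614 = 0.6790 mol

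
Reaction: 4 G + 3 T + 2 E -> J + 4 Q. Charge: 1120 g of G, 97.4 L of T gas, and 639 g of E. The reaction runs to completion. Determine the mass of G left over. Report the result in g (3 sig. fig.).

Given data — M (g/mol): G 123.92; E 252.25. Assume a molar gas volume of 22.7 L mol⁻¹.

492 g

n(G) = 1120 / 123.92 = 9.038 mol
n(T) = 97.40 / 22.7 = 4.291 mol
n(E) = 639.0 / 252.25 = 2.533 mol
n/ν for G = 9.038/4 = 2.260
n/ν for T = 4.291/3 = 1.430
n/ν for E = 2.533/2 = 1.267
Smallest n/ν is E → limiting reagent.
G consumed = (4/2) × 2.533 = 5.066 mol
G remaining = 9.038 − 5.066 = 3.972 mol
mass = 3.972 × 123.92 = 492.2 g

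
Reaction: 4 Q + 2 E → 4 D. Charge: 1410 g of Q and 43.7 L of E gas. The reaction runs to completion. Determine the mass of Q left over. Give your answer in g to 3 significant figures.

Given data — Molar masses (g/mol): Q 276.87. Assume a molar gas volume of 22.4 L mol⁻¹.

330 g

n(Q) = 1410 / 276.87 = 5.093 mol
n(E) = 43.70 / 22.4 = 1.951 mol
n/ν for Q = 5.093/4 = 1.273
n/ν for E = 1.951/2 = 0.9755
Smallest n/ν is E → limiting reagent.
Q consumed = (4/2) × 1.951 = 3.902 mol
Q remaining = 5.093 − 3.902 = 1.191 mol
mass = 1.191 × 276.87 = 329.8 g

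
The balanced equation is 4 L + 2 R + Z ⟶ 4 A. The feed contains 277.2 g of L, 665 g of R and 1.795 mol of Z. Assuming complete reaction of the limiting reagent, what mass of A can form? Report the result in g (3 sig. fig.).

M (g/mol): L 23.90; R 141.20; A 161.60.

n(L) = 277.2 / 23.90 = 11.60 mol
n(R) = 665.0 / 141.20 = 4.710 mol
n(Z) = 1.795 mol
n/ν → L: 2.900, R: 2.355, Z: 1.795; Z is limiting.
n(A) = (4/1) × 1.795 = 7.180 mol
mass = 7.180 × 161.60 = 1160 g

1160 g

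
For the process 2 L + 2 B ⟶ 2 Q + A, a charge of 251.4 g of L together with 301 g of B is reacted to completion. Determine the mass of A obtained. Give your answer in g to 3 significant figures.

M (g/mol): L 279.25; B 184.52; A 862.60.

n(L) = 251.4 / 279.25 = 0.9003 mol
n(B) = 301.0 / 184.52 = 1.631 mol
n/ν for L = 0.9003/2 = 0.4502
n/ν for B = 1.631/2 = 0.8155
Smallest n/ν is L → limiting reagent.
n(A) = (1/2) × 0.9003 = 0.4502 mol
mass = 0.4502 × 862.60 = 388.3 g

388 g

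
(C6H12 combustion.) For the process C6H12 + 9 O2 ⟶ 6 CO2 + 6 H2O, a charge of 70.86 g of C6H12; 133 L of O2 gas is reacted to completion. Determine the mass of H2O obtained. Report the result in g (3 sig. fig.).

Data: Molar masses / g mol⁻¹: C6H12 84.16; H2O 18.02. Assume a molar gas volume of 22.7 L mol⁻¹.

n(C6H12) = 70.86 / 84.16 = 0.8420 mol
n(O2) = 133.0 / 22.7 = 5.859 mol
n/ν → C6H12: 0.8420, O2: 0.6510; O2 is limiting.
n(H2O) = (6/9) × 5.859 = 3.906 mol
mass = 3.906 × 18.02 = 70.39 g

70.4 g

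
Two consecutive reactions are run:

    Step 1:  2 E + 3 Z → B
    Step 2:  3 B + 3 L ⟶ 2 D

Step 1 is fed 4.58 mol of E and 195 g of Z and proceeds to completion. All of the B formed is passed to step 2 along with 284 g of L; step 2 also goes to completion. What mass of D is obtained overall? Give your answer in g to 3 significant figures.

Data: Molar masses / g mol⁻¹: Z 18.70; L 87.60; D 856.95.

1310 g

Step 1:
n(E) = 4.580 mol
n(Z) = 195.0 / 18.70 = 10.43 mol
n/ν for E = 4.580/2 = 2.290
n/ν for Z = 10.43/3 = 3.477
Smallest n/ν is E → limiting reagent.
n(B) produced = (1/2) × 4.580 = 2.290 mol
Step 2:
n(B) available = 2.290 mol
n(L) = 284.0 / 87.60 = 3.242 mol
n/ν for B = 2.290/3 = 0.7633
n/ν for L = 3.242/3 = 1.081
Smallest n/ν is B → limiting reagent.
n(D) = (2/3) × 2.290 = 1.527 mol
mass = 1.527 × 856.95 = 1309 g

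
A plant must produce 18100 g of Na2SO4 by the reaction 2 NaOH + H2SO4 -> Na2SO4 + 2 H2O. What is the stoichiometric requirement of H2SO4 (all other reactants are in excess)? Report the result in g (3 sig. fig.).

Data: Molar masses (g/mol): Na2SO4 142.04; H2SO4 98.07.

12500 g

n(Na2SO4) = 18100 / 142.04 = 127.4 mol
n(H2SO4) = (1/1) × 127.4 = 127.4 mol
mass = 127.4 × 98.07 = 12490 g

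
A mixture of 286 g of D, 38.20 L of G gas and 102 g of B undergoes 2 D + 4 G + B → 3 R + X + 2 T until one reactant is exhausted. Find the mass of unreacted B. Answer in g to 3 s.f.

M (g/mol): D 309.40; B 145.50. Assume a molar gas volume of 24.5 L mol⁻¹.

45.3 g

n(D) = 286.0 / 309.40 = 0.9244 mol
n(G) = 38.20 / 24.5 = 1.559 mol
n(B) = 102.0 / 145.50 = 0.7010 mol
n/ν → D: 0.4622, G: 0.3898, B: 0.7010; G is limiting.
B consumed = (1/4) × 1.559 = 0.3898 mol
B remaining = 0.7010 − 0.3898 = 0.3112 mol
mass = 0.3112 × 145.50 = 45.28 g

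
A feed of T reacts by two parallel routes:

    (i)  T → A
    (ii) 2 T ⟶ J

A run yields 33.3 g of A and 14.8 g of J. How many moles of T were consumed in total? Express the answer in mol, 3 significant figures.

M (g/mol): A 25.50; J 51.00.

1.89 mol

n(A) = 33.3 / 25.50 = 1.306 mol
n(J) = 14.8 / 51.00 = 0.2902 mol
n(T) via (i) = (1/1)×1.306 = 1.306 mol
n(T) via (ii) = (2/1)×0.2902 = 0.5804 mol
total n(T) = 1.306 + 0.5804 = 1.886 mol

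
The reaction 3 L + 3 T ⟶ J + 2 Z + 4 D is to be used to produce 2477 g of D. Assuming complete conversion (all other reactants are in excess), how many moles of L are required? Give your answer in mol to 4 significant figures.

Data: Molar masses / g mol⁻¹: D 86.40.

21.50 mol

n(D) = 2477 / 86.40 = 28.67 mol
n(L) = (3/4) × 28.67 = 21.50 mol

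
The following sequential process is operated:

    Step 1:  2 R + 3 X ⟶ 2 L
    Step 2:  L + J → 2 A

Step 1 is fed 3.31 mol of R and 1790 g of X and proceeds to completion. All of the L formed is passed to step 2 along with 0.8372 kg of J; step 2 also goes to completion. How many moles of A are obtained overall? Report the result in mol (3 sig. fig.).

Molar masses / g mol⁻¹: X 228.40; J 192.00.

6.62 mol

Step 1:
n(R) = 3.310 mol
n(X) = 1790 / 228.40 = 7.837 mol
n/ν → R: 1.655, X: 2.612; R is limiting.
n(L) produced = (2/2) × 3.310 = 3.310 mol
Step 2:
n(L) available = 3.310 mol
n(J) = 0.8372×1000 / 192.00 = 4.360 mol
n/ν → L: 3.310, J: 4.360; L is limiting.
n(A) = (2/1) × 3.310 = 6.620 mol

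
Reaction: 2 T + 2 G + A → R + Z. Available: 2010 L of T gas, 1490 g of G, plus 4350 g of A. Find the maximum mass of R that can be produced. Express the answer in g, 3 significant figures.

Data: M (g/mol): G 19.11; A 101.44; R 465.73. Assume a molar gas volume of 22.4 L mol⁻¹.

18200 g

n(T) = 2010 / 22.4 = 89.73 mol
n(G) = 1490 / 19.11 = 77.97 mol
n(A) = 4350 / 101.44 = 42.88 mol
n/ν for T = 89.73/2 = 44.87
n/ν for G = 77.97/2 = 38.99
n/ν for A = 42.88/1 = 42.88
Smallest n/ν is G → limiting reagent.
n(R) = (1/2) × 77.97 = 38.99 mol
mass = 38.99 × 465.73 = 18160 g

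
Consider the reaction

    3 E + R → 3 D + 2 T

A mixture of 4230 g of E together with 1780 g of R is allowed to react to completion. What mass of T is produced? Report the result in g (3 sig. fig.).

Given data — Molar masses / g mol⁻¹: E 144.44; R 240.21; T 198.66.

2940 g

n(E) = 4230 / 144.44 = 29.29 mol
n(R) = 1780 / 240.21 = 7.410 mol
n/ν for E = 29.29/3 = 9.763
n/ν for R = 7.410/1 = 7.410
Smallest n/ν is R → limiting reagent.
n(T) = (2/1) × 7.410 = 14.82 mol
mass = 14.82 × 198.66 = 2944 g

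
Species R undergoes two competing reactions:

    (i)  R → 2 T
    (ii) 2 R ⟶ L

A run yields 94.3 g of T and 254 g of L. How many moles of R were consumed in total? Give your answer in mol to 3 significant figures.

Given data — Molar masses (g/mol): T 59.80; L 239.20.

2.91 mol

n(T) = 94.3 / 59.80 = 1.577 mol
n(L) = 254 / 239.20 = 1.062 mol
n(R) via (i) = (1/2)×1.577 = 0.7885 mol
n(R) via (ii) = (2/1)×1.062 = 2.124 mol
total n(R) = 0.7885 + 2.124 = 2.913 mol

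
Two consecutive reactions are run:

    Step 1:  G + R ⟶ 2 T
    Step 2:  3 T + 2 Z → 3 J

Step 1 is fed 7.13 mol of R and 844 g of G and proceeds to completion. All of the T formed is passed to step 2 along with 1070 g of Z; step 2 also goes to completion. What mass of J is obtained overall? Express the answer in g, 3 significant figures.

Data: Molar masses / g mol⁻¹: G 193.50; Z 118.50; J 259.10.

Step 1:
n(R) = 7.130 mol
n(G) = 844.0 / 193.50 = 4.362 mol
n/ν → R: 7.130, G: 4.362; G is limiting.
n(T) produced = (2/1) × 4.362 = 8.724 mol
Step 2:
n(T) available = 8.724 mol
n(Z) = 1070 / 118.50 = 9.030 mol
n/ν → T: 2.908, Z: 4.515; T is limiting.
n(J) = (3/3) × 8.724 = 8.724 mol
mass = 8.724 × 259.10 = 2260 g

2260 g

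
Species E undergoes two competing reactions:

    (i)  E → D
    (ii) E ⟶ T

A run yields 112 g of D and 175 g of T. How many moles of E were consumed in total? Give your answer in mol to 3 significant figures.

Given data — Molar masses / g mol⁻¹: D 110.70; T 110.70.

n(D) = 112 / 110.70 = 1.012 mol
n(T) = 175 / 110.70 = 1.581 mol
n(E) via (i) = (1/1)×1.012 = 1.012 mol
n(E) via (ii) = (1/1)×1.581 = 1.581 mol
total n(E) = 1.012 + 1.581 = 2.593 mol

2.59 mol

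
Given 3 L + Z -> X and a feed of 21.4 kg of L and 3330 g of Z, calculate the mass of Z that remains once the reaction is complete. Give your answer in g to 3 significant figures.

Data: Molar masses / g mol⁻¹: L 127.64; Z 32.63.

n(L) = 21.40×1000 / 127.64 = 167.7 mol
n(Z) = 3330 / 32.63 = 102.1 mol
n/ν for L = 167.7/3 = 55.90
n/ν for Z = 102.1/1 = 102.1
Smallest n/ν is L → limiting reagent.
Z consumed = (1/3) × 167.7 = 55.90 mol
Z remaining = 102.1 − 55.90 = 46.20 mol
mass = 46.20 × 32.63 = 1508 g

1510 g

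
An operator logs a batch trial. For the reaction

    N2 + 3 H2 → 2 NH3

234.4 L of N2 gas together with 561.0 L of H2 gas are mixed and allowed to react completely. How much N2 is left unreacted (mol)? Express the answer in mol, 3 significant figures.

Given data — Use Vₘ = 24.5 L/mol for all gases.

n(N2) = 234.4 / 24.5 = 9.567 mol
n(H2) = 561.0 / 24.5 = 22.90 mol
n/ν → N2: 9.567, H2: 7.633; H2 is limiting.
N2 consumed = (1/3) × 22.90 = 7.633 mol
N2 remaining = 9.567 − 7.633 = 1.934 mol

1.93 mol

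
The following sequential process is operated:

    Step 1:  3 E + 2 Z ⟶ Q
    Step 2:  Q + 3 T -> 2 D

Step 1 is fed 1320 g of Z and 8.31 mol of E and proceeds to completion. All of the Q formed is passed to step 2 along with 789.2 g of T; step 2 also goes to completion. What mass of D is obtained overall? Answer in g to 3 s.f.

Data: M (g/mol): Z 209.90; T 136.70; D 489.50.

Step 1:
n(Z) = 1320 / 209.90 = 6.289 mol
n(E) = 8.310 mol
n/ν for Z = 6.289/2 = 3.145
n/ν for E = 8.310/3 = 2.770
Smallest n/ν is E → limiting reagent.
n(Q) produced = (1/3) × 8.310 = 2.770 mol
Step 2:
n(Q) available = 2.770 mol
n(T) = 789.2 / 136.70 = 5.773 mol
n/ν for Q = 2.770/1 = 2.770
n/ν for T = 5.773/3 = 1.924
Smallest n/ν is T → limiting reagent.
n(D) = (2/3) × 5.773 = 3.849 mol
mass = 3.849 × 489.50 = 1884 g

1880 g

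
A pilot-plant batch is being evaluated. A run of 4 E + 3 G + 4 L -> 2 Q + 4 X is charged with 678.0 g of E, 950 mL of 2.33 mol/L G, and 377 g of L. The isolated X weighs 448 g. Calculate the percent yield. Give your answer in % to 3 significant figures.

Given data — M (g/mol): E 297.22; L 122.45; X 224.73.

87.4 %

n(E) = 678.0 / 297.22 = 2.281 mol
n(G) = 2.33 × 950.0/1000 = 2.214 mol
n(L) = 377.0 / 122.45 = 3.079 mol
n/ν for E = 2.281/4 = 0.5703
n/ν for G = 2.214/3 = 0.7380
n/ν for L = 3.079/4 = 0.7698
Smallest n/ν is E → limiting reagent.
theoretical n(X) = (4/4) × 2.281 = 2.281 mol → 512.6 g
% yield = 448 / 512.6 × 100 = 87.40 %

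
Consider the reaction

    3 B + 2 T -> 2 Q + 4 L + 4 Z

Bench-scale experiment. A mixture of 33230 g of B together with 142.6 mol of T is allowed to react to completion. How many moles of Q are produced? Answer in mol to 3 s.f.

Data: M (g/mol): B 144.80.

n(B) = 33230 / 144.80 = 229.5 mol
n(T) = 142.6 mol
n/ν for B = 229.5/3 = 76.50
n/ν for T = 142.6/2 = 71.30
Smallest n/ν is T → limiting reagent.
n(Q) = (2/2) × 142.6 = 142.6 mol

143 mol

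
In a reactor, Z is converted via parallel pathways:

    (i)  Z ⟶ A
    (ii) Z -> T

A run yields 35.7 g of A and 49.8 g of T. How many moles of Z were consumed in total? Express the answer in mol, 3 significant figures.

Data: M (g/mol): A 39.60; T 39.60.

2.16 mol

n(A) = 35.7 / 39.60 = 0.9015 mol
n(T) = 49.8 / 39.60 = 1.258 mol
n(Z) via (i) = (1/1)×0.9015 = 0.9015 mol
n(Z) via (ii) = (1/1)×1.258 = 1.258 mol
total n(Z) = 0.9015 + 1.258 = 2.160 mol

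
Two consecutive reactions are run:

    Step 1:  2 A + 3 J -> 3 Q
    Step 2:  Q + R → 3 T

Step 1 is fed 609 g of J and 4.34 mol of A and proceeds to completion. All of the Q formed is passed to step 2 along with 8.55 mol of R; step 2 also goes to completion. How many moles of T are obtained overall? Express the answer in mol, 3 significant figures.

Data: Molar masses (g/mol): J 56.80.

19.5 mol

Step 1:
n(J) = 609.0 / 56.80 = 10.72 mol
n(A) = 4.340 mol
n/ν → J: 3.573, A: 2.170; A is limiting.
n(Q) produced = (3/2) × 4.340 = 6.510 mol
Step 2:
n(Q) available = 6.510 mol
n(R) = 8.550 mol
n/ν → Q: 6.510, R: 8.550; Q is limiting.
n(T) = (3/1) × 6.510 = 19.53 mol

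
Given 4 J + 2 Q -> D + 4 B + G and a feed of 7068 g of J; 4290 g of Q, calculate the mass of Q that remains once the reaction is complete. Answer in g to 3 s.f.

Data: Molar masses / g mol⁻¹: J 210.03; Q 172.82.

1380 g

n(J) = 7068 / 210.03 = 33.65 mol
n(Q) = 4290 / 172.82 = 24.82 mol
n/ν for J = 33.65/4 = 8.413
n/ν for Q = 24.82/2 = 12.41
Smallest n/ν is J → limiting reagent.
Q consumed = (2/4) × 33.65 = 16.83 mol
Q remaining = 24.82 − 16.83 = 7.990 mol
mass = 7.990 × 172.82 = 1381 g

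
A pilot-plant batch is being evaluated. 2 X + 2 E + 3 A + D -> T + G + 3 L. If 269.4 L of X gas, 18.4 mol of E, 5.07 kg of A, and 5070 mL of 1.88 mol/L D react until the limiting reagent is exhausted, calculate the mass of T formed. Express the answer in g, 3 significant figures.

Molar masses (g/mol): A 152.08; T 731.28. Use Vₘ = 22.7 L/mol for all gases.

4340 g

n(X) = 269.4 / 22.7 = 11.87 mol
n(E) = 18.40 mol
n(A) = 5.070×1000 / 152.08 = 33.34 mol
n(D) = 1.88 × 5070/1000 = 9.532 mol
n/ν → X: 5.935, E: 9.200, A: 11.11, D: 9.532; X is limiting.
n(T) = (1/2) × 11.87 = 5.935 mol
mass = 5.935 × 731.28 = 4340 g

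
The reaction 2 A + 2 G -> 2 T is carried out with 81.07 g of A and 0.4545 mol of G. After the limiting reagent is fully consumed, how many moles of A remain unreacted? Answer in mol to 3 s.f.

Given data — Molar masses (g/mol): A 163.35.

0.0418 mol

n(A) = 81.07 / 163.35 = 0.4963 mol
n(G) = 0.4545 mol
n/ν for A = 0.4963/2 = 0.2482
n/ν for G = 0.4545/2 = 0.2273
Smallest n/ν is G → limiting reagent.
A consumed = (2/2) × 0.4545 = 0.4545 mol
A remaining = 0.4963 − 0.4545 = 0.04180 mol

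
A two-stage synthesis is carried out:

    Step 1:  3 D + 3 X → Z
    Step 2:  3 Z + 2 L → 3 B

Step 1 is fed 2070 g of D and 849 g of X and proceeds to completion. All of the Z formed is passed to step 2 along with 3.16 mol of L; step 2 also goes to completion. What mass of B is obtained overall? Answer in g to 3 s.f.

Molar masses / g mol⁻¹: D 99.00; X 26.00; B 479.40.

Step 1:
n(D) = 2070 / 99.00 = 20.91 mol
n(X) = 849.0 / 26.00 = 32.65 mol
n/ν for D = 20.91/3 = 6.970
n/ν for X = 32.65/3 = 10.88
Smallest n/ν is D → limiting reagent.
n(Z) produced = (1/3) × 20.91 = 6.970 mol
Step 2:
n(Z) available = 6.970 mol
n(L) = 3.160 mol
n/ν for Z = 6.970/3 = 2.323
n/ν for L = 3.160/2 = 1.580
Smallest n/ν is L → limiting reagent.
n(B) = (3/2) × 3.160 = 4.740 mol
mass = 4.740 × 479.40 = 2272 g

2270 g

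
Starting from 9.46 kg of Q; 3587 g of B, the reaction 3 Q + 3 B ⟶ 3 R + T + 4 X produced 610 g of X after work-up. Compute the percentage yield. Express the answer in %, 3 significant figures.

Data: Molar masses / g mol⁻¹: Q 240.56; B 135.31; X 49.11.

35.1 %

n(Q) = 9.460×1000 / 240.56 = 39.32 mol
n(B) = 3587 / 135.31 = 26.51 mol
n/ν → Q: 13.11, B: 8.837; B is limiting.
theoretical n(X) = (4/3) × 26.51 = 35.35 mol → 1736 g
% yield = 610 / 1736 × 100 = 35.14 %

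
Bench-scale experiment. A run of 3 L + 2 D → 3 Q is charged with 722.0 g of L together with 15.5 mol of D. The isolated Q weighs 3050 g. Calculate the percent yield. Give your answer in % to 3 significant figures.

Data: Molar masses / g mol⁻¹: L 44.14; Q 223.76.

83.3 %

n(L) = 722.0 / 44.14 = 16.36 mol
n(D) = 15.50 mol
n/ν for L = 16.36/3 = 5.453
n/ν for D = 15.50/2 = 7.750
Smallest n/ν is L → limiting reagent.
theoretical n(Q) = (3/3) × 16.36 = 16.36 mol → 3661 g
% yield = 3050 / 3661 × 100 = 83.31 %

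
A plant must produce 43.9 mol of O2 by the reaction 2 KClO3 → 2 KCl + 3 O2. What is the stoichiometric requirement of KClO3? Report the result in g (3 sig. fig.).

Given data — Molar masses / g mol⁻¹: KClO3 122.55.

3590 g

n(O2) = 43.90 mol
n(KClO3) = (2/3) × 43.90 = 29.27 mol
mass = 29.27 × 122.55 = 3587 g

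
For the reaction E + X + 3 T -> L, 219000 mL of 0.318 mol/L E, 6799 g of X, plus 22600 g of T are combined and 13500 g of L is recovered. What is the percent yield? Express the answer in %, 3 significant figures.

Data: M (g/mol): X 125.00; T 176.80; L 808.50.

39.2 %

n(E) = 0.318 × 219000/1000 = 69.64 mol
n(X) = 6799 / 125.00 = 54.39 mol
n(T) = 22600 / 176.80 = 127.8 mol
n/ν for E = 69.64/1 = 69.64
n/ν for X = 54.39/1 = 54.39
n/ν for T = 127.8/3 = 42.60
Smallest n/ν is T → limiting reagent.
theoretical n(L) = (1/3) × 127.8 = 42.60 mol → 34440 g
% yield = 13500 / 34440 × 100 = 39.20 %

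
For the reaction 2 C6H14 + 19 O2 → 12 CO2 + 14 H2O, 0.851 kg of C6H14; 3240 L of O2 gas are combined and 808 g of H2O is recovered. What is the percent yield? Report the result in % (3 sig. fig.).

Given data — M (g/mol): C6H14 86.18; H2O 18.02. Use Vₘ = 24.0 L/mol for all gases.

n(C6H14) = 0.8510×1000 / 86.18 = 9.875 mol
n(O2) = 3240 / 24.0 = 135.0 mol
n/ν for C6H14 = 9.875/2 = 4.938
n/ν for O2 = 135.0/19 = 7.105
Smallest n/ν is C6H14 → limiting reagent.
theoretical n(H2O) = (14/2) × 9.875 = 69.13 mol → 1246 g
% yield = 808 / 1246 × 100 = 64.85 %

64.9 %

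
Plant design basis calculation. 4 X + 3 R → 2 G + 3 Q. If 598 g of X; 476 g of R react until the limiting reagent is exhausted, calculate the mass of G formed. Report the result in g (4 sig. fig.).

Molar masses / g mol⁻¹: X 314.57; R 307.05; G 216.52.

n(X) = 598.0 / 314.57 = 1.901 mol
n(R) = 476.0 / 307.05 = 1.550 mol
n/ν for X = 1.901/4 = 0.4753
n/ν for R = 1.550/3 = 0.5167
Smallest n/ν is X → limiting reagent.
n(G) = (2/4) × 1.901 = 0.9505 mol
mass = 0.9505 × 216.52 = 205.8 g

205.8 g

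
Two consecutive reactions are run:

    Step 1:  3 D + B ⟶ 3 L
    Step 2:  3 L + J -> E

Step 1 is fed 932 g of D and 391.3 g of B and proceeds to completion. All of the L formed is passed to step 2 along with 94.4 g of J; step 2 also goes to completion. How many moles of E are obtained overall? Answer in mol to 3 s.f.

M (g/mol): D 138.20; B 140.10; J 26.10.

2.25 mol

Step 1:
n(D) = 932.0 / 138.20 = 6.744 mol
n(B) = 391.3 / 140.10 = 2.793 mol
n/ν → D: 2.248, B: 2.793; D is limiting.
n(L) produced = (3/3) × 6.744 = 6.744 mol
Step 2:
n(L) available = 6.744 mol
n(J) = 94.40 / 26.10 = 3.617 mol
n/ν → L: 2.248, J: 3.617; L is limiting.
n(E) = (1/3) × 6.744 = 2.248 mol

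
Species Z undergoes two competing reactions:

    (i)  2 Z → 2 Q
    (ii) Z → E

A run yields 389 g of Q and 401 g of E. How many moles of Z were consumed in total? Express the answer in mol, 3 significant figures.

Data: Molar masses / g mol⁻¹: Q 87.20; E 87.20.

n(Q) = 389 / 87.20 = 4.461 mol
n(E) = 401 / 87.20 = 4.599 mol
n(Z) via (i) = (2/2)×4.461 = 4.461 mol
n(Z) via (ii) = (1/1)×4.599 = 4.599 mol
total n(Z) = 4.461 + 4.599 = 9.060 mol

9.06 mol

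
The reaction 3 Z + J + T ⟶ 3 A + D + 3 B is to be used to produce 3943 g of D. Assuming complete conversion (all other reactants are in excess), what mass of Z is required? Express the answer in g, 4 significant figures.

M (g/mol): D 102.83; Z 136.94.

n(D) = 3943 / 102.83 = 38.34 mol
n(Z) = (3/1) × 38.34 = 115.0 mol
mass = 115.0 × 136.94 = 15750 g

15750 g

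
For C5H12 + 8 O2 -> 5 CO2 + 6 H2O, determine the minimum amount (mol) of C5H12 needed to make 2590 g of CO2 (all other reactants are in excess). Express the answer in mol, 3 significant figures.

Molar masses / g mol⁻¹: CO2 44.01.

n(CO2) = 2590 / 44.01 = 58.85 mol
n(C5H12) = (1/5) × 58.85 = 11.77 mol

11.8 mol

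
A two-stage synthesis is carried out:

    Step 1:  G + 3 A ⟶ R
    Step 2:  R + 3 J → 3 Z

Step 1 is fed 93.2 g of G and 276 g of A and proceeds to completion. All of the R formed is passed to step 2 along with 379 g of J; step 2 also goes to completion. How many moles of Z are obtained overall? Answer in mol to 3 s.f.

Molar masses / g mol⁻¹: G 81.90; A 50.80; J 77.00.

3.41 mol

Step 1:
n(G) = 93.20 / 81.90 = 1.138 mol
n(A) = 276.0 / 50.80 = 5.433 mol
n/ν for G = 1.138/1 = 1.138
n/ν for A = 5.433/3 = 1.811
Smallest n/ν is G → limiting reagent.
n(R) produced = (1/1) × 1.138 = 1.138 mol
Step 2:
n(R) available = 1.138 mol
n(J) = 379.0 / 77.00 = 4.922 mol
n/ν for R = 1.138/1 = 1.138
n/ν for J = 4.922/3 = 1.641
Smallest n/ν is R → limiting reagent.
n(Z) = (3/1) × 1.138 = 3.414 mol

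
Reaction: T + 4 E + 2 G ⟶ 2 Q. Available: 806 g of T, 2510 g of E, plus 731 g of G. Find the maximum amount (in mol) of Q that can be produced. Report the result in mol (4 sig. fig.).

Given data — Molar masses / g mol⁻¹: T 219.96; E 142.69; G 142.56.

5.128 mol

n(T) = 806.0 / 219.96 = 3.664 mol
n(E) = 2510 / 142.69 = 17.59 mol
n(G) = 731.0 / 142.56 = 5.128 mol
n/ν for T = 3.664/1 = 3.664
n/ν for E = 17.59/4 = 4.398
n/ν for G = 5.128/2 = 2.564
Smallest n/ν is G → limiting reagent.
n(Q) = (2/2) × 5.128 = 5.128 mol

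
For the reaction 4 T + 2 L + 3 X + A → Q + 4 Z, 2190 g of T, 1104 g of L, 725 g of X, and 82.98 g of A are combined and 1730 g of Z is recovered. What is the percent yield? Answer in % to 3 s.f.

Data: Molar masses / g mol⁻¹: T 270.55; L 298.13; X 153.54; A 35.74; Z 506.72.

n(T) = 2190 / 270.55 = 8.095 mol
n(L) = 1104 / 298.13 = 3.703 mol
n(X) = 725.0 / 153.54 = 4.722 mol
n(A) = 82.98 / 35.74 = 2.322 mol
n/ν for T = 8.095/4 = 2.024
n/ν for L = 3.703/2 = 1.852
n/ν for X = 4.722/3 = 1.574
n/ν for A = 2.322/1 = 2.322
Smallest n/ν is X → limiting reagent.
theoretical n(Z) = (4/3) × 4.722 = 6.296 mol → 3190 g
% yield = 1730 / 3190 × 100 = 54.23 %

54.2 %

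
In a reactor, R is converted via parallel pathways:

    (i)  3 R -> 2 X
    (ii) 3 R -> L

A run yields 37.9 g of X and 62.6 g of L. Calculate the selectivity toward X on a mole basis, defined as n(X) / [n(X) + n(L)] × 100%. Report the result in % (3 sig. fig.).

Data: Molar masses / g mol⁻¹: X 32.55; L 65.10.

n(X) = 37.9 / 32.55 = 1.164 mol
n(L) = 62.6 / 65.10 = 0.9616 mol
selectivity = 1.164/(1.164+0.9616) × 100 = 54.76 %

54.8 %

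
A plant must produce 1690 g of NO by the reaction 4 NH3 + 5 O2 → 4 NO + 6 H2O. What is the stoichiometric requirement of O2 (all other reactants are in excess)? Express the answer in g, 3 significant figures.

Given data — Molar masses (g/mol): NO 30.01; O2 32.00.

n(NO) = 1690 / 30.01 = 56.31 mol
n(O2) = (5/4) × 56.31 = 70.39 mol
mass = 70.39 × 32.00 = 2252 g

2250 g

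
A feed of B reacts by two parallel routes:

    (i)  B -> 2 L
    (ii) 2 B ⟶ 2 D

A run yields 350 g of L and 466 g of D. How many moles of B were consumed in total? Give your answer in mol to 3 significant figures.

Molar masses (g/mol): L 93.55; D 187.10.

4.36 mol

n(L) = 350 / 93.55 = 3.741 mol
n(D) = 466 / 187.10 = 2.491 mol
n(B) via (i) = (1/2)×3.741 = 1.871 mol
n(B) via (ii) = (2/2)×2.491 = 2.491 mol
total n(B) = 1.871 + 2.491 = 4.362 mol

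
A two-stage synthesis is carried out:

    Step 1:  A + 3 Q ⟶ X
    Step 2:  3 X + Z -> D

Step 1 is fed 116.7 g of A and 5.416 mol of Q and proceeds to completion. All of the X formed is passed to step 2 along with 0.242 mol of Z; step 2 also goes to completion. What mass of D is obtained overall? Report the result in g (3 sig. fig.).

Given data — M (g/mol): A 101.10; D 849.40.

Step 1:
n(A) = 116.7 / 101.10 = 1.154 mol
n(Q) = 5.416 mol
n/ν → A: 1.154, Q: 1.805; A is limiting.
n(X) produced = (1/1) × 1.154 = 1.154 mol
Step 2:
n(X) available = 1.154 mol
n(Z) = 0.2420 mol
n/ν → X: 0.3847, Z: 0.2420; Z is limiting.
n(D) = (1/1) × 0.2420 = 0.2420 mol
mass = 0.2420 × 849.40 = 205.6 g

206 g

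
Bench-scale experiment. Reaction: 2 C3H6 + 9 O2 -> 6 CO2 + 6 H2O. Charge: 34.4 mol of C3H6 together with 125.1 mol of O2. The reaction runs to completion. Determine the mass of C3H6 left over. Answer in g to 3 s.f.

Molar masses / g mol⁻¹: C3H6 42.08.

278 g

n(C3H6) = 34.40 mol
n(O2) = 125.1 mol
n/ν for C3H6 = 34.40/2 = 17.20
n/ν for O2 = 125.1/9 = 13.90
Smallest n/ν is O2 → limiting reagent.
C3H6 consumed = (2/9) × 125.1 = 27.80 mol
C3H6 remaining = 34.40 − 27.80 = 6.600 mol
mass = 6.600 × 42.08 = 277.7 g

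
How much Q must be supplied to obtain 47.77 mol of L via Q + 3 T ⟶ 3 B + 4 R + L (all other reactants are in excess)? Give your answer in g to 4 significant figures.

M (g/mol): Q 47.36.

2262 g

n(L) = 47.77 mol
n(Q) = (1/1) × 47.77 = 47.77 mol
mass = 47.77 × 47.36 = 2262 g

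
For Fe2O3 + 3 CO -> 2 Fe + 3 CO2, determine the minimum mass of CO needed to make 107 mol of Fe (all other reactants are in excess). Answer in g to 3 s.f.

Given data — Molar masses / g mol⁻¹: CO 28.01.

4500 g

n(Fe) = 107.0 mol
n(CO) = (3/2) × 107.0 = 160.5 mol
mass = 160.5 × 28.01 = 4496 g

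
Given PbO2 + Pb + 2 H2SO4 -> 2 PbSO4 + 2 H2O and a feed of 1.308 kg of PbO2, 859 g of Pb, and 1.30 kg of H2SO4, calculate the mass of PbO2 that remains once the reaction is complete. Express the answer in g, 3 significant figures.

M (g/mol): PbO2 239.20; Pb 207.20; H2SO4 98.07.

n(PbO2) = 1.308×1000 / 239.20 = 5.468 mol
n(Pb) = 859.0 / 207.20 = 4.146 mol
n(H2SO4) = 1.300×1000 / 98.07 = 13.26 mol
n/ν for PbO2 = 5.468/1 = 5.468
n/ν for Pb = 4.146/1 = 4.146
n/ν for H2SO4 = 13.26/2 = 6.630
Smallest n/ν is Pb → limiting reagent.
PbO2 consumed = (1/1) × 4.146 = 4.146 mol
PbO2 remaining = 5.468 − 4.146 = 1.322 mol
mass = 1.322 × 239.20 = 316.2 g

316 g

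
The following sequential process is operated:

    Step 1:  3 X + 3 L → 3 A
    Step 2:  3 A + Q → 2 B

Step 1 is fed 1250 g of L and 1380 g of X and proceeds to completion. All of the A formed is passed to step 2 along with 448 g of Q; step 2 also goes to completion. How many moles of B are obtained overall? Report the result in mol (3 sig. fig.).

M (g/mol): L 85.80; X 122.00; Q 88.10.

Step 1:
n(L) = 1250 / 85.80 = 14.57 mol
n(X) = 1380 / 122.00 = 11.31 mol
n/ν for L = 14.57/3 = 4.857
n/ν for X = 11.31/3 = 3.770
Smallest n/ν is X → limiting reagent.
n(A) produced = (3/3) × 11.31 = 11.31 mol
Step 2:
n(A) available = 11.31 mol
n(Q) = 448.0 / 88.10 = 5.085 mol
n/ν for A = 11.31/3 = 3.770
n/ν for Q = 5.085/1 = 5.085
Smallest n/ν is A → limiting reagent.
n(B) = (2/3) × 11.31 = 7.540 mol

7.54 mol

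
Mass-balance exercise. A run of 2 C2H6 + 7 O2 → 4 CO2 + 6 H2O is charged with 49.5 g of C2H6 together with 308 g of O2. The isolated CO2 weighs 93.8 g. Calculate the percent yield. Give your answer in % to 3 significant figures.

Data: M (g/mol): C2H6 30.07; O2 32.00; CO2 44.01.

64.7 %

n(C2H6) = 49.50 / 30.07 = 1.646 mol
n(O2) = 308.0 / 32.00 = 9.625 mol
n/ν for C2H6 = 1.646/2 = 0.8230
n/ν for O2 = 9.625/7 = 1.375
Smallest n/ν is C2H6 → limiting reagent.
theoretical n(CO2) = (4/2) × 1.646 = 3.292 mol → 144.9 g
% yield = 93.8 / 144.9 × 100 = 64.73 %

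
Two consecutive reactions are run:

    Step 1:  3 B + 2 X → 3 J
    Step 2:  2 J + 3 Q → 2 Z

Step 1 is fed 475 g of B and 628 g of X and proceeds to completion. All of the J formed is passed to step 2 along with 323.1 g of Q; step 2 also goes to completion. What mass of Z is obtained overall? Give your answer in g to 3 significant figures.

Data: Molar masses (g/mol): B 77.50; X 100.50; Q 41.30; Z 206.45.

1080 g

Step 1:
n(B) = 475.0 / 77.50 = 6.129 mol
n(X) = 628.0 / 100.50 = 6.249 mol
n/ν for B = 6.129/3 = 2.043
n/ν for X = 6.249/2 = 3.125
Smallest n/ν is B → limiting reagent.
n(J) produced = (3/3) × 6.129 = 6.129 mol
Step 2:
n(J) available = 6.129 mol
n(Q) = 323.1 / 41.30 = 7.823 mol
n/ν for J = 6.129/2 = 3.065
n/ν for Q = 7.823/3 = 2.608
Smallest n/ν is Q → limiting reagent.
n(Z) = (2/3) × 7.823 = 5.215 mol
mass = 5.215 × 206.45 = 1077 g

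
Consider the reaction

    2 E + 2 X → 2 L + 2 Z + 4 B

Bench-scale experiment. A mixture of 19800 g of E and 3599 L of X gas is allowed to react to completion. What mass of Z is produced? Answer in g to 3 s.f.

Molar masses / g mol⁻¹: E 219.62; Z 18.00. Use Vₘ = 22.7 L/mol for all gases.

1620 g

n(E) = 19800 / 219.62 = 90.16 mol
n(X) = 3599 / 22.7 = 158.5 mol
n/ν for E = 90.16/2 = 45.08
n/ν for X = 158.5/2 = 79.25
Smallest n/ν is E → limiting reagent.
n(Z) = (2/2) × 90.16 = 90.16 mol
mass = 90.16 × 18.00 = 1623 g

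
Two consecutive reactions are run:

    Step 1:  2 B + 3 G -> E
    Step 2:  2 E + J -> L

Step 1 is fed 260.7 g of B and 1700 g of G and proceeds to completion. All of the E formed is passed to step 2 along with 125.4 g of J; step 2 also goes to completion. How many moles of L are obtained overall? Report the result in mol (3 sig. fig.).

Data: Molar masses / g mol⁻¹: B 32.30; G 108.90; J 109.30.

Step 1:
n(B) = 260.7 / 32.30 = 8.071 mol
n(G) = 1700 / 108.90 = 15.61 mol
n/ν for B = 8.071/2 = 4.036
n/ν for G = 15.61/3 = 5.203
Smallest n/ν is B → limiting reagent.
n(E) produced = (1/2) × 8.071 = 4.036 mol
Step 2:
n(E) available = 4.036 mol
n(J) = 125.4 / 109.30 = 1.147 mol
n/ν for E = 4.036/2 = 2.018
n/ν for J = 1.147/1 = 1.147
Smallest n/ν is J → limiting reagent.
n(L) = (1/1) × 1.147 = 1.147 mol

1.15 mol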